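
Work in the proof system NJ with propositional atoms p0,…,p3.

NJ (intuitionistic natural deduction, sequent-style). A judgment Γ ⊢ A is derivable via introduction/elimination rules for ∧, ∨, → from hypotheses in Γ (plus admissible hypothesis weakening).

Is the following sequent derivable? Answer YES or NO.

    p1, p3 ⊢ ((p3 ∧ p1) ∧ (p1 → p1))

Proof tree:
[∧I] p1, p3 ⊢ ((p3 ∧ p1) ∧ (p1 → p1))
  [∧I] p1, p3 ⊢ (p3 ∧ p1)
    [Ax] p3 ⊢ p3
    [Ax] p1 ⊢ p1
  [→I]  ⊢ (p1 → p1)
    [Ax] p1 ⊢ p1

Result: YES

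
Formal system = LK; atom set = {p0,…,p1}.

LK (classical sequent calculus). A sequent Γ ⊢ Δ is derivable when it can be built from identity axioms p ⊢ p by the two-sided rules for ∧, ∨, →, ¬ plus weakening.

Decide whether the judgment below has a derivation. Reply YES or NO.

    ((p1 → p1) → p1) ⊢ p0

Enumerate valuations to refute Γ ⊢ Δ:
  v=00: Γ:[((p1 → p1) → p1)=F] Δ:[p0=F] refutes=False
  v=01: Γ:[((p1 → p1) → p1)=T] Δ:[p0=F] refutes=True  ← countermodel

Result: NO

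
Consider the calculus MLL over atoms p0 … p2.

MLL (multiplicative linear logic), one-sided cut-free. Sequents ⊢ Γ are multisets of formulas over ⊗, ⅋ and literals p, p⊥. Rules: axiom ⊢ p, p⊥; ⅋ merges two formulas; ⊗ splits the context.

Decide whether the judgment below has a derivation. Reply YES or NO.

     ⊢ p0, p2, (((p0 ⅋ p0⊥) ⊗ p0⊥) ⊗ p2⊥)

Derivation trace:
[⊗]  ⊢ p0, p2, (((p0 ⅋ p0⊥) ⊗ p0⊥) ⊗ p2⊥)
  [⊗]  ⊢ p0, ((p0 ⅋ p0⊥) ⊗ p0⊥)
    [⅋]  ⊢ (p0 ⅋ p0⊥)
      [Ax]  ⊢ p0, p0⊥
    [Ax]  ⊢ p0, p0⊥
  [Ax]  ⊢ p2, p2⊥

Result: YES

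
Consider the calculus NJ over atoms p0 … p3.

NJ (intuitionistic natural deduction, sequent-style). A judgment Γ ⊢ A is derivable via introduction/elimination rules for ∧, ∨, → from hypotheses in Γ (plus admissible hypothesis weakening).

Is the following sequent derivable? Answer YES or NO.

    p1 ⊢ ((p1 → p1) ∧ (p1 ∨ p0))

Derivation trace:
[∧I] p1 ⊢ ((p1 → p1) ∧ (p1 ∨ p0))
  [→I]  ⊢ (p1 → p1)
    [Ax] p1 ⊢ p1
  [∨I₁] p1 ⊢ (p1 ∨ p0)
    [Ax] p1 ⊢ p1

Result: YES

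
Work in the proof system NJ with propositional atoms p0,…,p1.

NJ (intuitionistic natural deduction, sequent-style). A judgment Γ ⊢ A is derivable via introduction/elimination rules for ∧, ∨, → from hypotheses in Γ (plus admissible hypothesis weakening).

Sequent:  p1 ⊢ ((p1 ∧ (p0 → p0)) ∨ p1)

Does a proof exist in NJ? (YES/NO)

Proof tree:
[∨I₁] p1 ⊢ ((p1 ∧ (p0 → p0)) ∨ p1)
  [∧I] p1 ⊢ (p1 ∧ (p0 → p0))
    [Ax] p1 ⊢ p1
    [→I]  ⊢ (p0 → p0)
      [Ax] p0 ⊢ p0

Result: YES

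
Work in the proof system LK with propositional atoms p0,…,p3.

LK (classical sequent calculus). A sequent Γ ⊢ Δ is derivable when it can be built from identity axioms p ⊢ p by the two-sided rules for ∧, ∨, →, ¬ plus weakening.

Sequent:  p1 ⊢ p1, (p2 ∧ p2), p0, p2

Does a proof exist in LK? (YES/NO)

Derivation (root first):
[WR] p1 ⊢ p1, (p2 ∧ p2), p0, p2
  [WR] p1 ⊢ p1, (p2 ∧ p2), p0
    [∧R] p1 ⊢ p1, (p2 ∧ p2)
      [WR] p1 ⊢ p1, p2
        [Ax] p1 ⊢ p1
      [WR] p1 ⊢ p1, p2
        [Ax] p1 ⊢ p1

Result: YES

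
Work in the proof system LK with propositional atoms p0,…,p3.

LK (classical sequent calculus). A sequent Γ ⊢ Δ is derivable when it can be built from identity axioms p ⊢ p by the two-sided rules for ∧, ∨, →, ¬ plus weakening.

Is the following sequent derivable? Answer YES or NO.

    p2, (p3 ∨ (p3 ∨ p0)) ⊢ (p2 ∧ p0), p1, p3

Derivation (root first):
[∨L] p2, (p3 ∨ (p3 ∨ p0)) ⊢ (p2 ∧ p0), p1, p3
  [Ax] p3 ⊢ p3
  [WR] p2, (p3 ∨ p0) ⊢ p3, (p2 ∧ p0), p1
    [∧R] p2, (p3 ∨ p0) ⊢ p3, (p2 ∧ p0)
      [Ax] p2 ⊢ p2
      [∨L] (p3 ∨ p0) ⊢ p3, p0
        [Ax] p3 ⊢ p3
        [Ax] p0 ⊢ p0

Result: YES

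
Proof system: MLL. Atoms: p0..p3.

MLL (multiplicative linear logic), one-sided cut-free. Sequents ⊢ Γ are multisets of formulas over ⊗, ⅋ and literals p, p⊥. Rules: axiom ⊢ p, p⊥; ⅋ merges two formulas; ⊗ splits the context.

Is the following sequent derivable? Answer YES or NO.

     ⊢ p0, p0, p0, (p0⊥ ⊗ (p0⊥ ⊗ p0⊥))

Derivation (root first):
[⊗]  ⊢ p0, p0, p0, (p0⊥ ⊗ (p0⊥ ⊗ p0⊥))
  [Ax]  ⊢ p0, p0⊥
  [⊗]  ⊢ p0, p0, (p0⊥ ⊗ p0⊥)
    [Ax]  ⊢ p0, p0⊥
    [Ax]  ⊢ p0, p0⊥

Result: YES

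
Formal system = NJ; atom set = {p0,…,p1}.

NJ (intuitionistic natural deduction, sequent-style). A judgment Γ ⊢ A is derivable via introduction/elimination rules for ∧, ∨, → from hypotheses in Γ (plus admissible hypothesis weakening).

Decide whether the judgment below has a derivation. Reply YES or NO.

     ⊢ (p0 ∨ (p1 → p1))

Proof tree:
[∨I₂]  ⊢ (p0 ∨ (p1 → p1))
  [→I]  ⊢ (p1 → p1)
    [Ax] p1 ⊢ p1

Result: YES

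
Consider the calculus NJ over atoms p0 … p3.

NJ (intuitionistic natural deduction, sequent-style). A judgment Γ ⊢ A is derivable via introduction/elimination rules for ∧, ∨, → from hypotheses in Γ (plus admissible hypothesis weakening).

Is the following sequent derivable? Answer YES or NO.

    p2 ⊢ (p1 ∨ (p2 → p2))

Proof tree:
[Wk] p2 ⊢ (p1 ∨ (p2 → p2))
  [∨I₂]  ⊢ (p1 ∨ (p2 → p2))
    [→I]  ⊢ (p2 → p2)
      [Ax] p2 ⊢ p2

Result: YES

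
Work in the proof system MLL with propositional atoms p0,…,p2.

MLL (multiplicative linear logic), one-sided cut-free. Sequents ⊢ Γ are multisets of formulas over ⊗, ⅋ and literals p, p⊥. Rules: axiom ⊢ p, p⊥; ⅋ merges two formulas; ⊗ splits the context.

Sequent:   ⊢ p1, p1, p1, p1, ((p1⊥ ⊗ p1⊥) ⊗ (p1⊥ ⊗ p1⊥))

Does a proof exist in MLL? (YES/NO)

Derivation trace:
[⊗]  ⊢ p1, p1, p1, p1, ((p1⊥ ⊗ p1⊥) ⊗ (p1⊥ ⊗ p1⊥))
  [⊗]  ⊢ p1, p1, (p1⊥ ⊗ p1⊥)
    [Ax]  ⊢ p1, p1⊥
    [Ax]  ⊢ p1, p1⊥
  [⊗]  ⊢ p1, p1, (p1⊥ ⊗ p1⊥)
    [Ax]  ⊢ p1, p1⊥
    [Ax]  ⊢ p1, p1⊥

Result: YES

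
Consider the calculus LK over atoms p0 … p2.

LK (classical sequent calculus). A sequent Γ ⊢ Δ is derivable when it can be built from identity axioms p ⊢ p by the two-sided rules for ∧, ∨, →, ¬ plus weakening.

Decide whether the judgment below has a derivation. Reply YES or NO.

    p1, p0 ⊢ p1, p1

Proof tree:
[WL] p1, p0 ⊢ p1, p1
  [WR] p1 ⊢ p1, p1
    [Ax] p1 ⊢ p1

Result: YES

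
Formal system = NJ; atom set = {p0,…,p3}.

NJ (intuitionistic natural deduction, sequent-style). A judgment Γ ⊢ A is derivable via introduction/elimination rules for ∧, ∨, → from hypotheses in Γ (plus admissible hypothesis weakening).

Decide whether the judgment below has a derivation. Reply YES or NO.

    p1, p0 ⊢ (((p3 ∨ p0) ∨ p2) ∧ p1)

Proof tree:
[∧I] p1, p0 ⊢ (((p3 ∨ p0) ∨ p2) ∧ p1)
  [∨I₁] p0 ⊢ ((p3 ∨ p0) ∨ p2)
    [∨I₂] p0 ⊢ (p3 ∨ p0)
      [Ax] p0 ⊢ p0
  [Ax] p1 ⊢ p1

Result: YES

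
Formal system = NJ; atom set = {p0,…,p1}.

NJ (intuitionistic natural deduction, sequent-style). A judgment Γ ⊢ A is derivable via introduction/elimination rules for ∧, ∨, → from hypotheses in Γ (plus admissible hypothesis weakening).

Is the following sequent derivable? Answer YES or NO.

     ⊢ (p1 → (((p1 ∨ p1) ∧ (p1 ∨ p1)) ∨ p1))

Derivation trace:
[→I]  ⊢ (p1 → (((p1 ∨ p1) ∧ (p1 ∨ p1)) ∨ p1))
  [∨I₁] p1 ⊢ (((p1 ∨ p1) ∧ (p1 ∨ p1)) ∨ p1)
    [∧I] p1 ⊢ ((p1 ∨ p1) ∧ (p1 ∨ p1))
      [∨I₁] p1 ⊢ (p1 ∨ p1)
        [Ax] p1 ⊢ p1
      [∨I₁] p1 ⊢ (p1 ∨ p1)
        [Ax] p1 ⊢ p1

Result: YES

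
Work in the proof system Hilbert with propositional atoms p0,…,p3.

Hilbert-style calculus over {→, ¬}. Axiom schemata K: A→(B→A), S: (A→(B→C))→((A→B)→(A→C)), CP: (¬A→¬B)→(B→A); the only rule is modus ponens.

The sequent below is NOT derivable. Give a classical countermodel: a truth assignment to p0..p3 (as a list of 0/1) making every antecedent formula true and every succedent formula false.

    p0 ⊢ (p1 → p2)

Enumerate valuations to refute Γ ⊢ Δ:
  v=0000: Γ:[p0=F] Δ:[(p1 → p2)=T] refutes=False
  v=0001: Γ:[p0=F] Δ:[(p1 → p2)=T] refutes=False
  v=0010: Γ:[p0=F] Δ:[(p1 → p2)=T] refutes=False
  v=0011: Γ:[p0=F] Δ:[(p1 → p2)=T] refutes=False
  v=0100: Γ:[p0=F] Δ:[(p1 → p2)=F] refutes=False
  v=0101: Γ:[p0=F] Δ:[(p1 → p2)=F] refutes=False
  v=0110: Γ:[p0=F] Δ:[(p1 → p2)=T] refutes=False
  v=0111: Γ:[p0=F] Δ:[(p1 → p2)=T] refutes=False
  v=1000: Γ:[p0=T] Δ:[(p1 → p2)=T] refutes=False
  v=1001: Γ:[p0=T] Δ:[(p1 → p2)=T] refutes=False
  v=1010: Γ:[p0=T] Δ:[(p1 → p2)=T] refutes=False
  v=1011: Γ:[p0=T] Δ:[(p1 → p2)=T] refutes=False
  v=1100: Γ:[p0=T] Δ:[(p1 → p2)=F] refutes=True  ← countermodel

Result: [1, 1, 0, 0]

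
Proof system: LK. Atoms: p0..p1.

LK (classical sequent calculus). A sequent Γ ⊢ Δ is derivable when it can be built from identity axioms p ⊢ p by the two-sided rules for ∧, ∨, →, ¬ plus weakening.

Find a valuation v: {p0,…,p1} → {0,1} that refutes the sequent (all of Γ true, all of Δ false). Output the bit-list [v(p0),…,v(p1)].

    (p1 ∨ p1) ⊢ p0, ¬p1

Enumerate valuations to refute Γ ⊢ Δ:
  v=00: Γ:[(p1 ∨ p1)=F] Δ:[p0=F, ¬p1=T] refutes=False
  v=01: Γ:[(p1 ∨ p1)=T] Δ:[p0=F, ¬p1=F] refutes=True  ← countermodel

Result: [0, 1]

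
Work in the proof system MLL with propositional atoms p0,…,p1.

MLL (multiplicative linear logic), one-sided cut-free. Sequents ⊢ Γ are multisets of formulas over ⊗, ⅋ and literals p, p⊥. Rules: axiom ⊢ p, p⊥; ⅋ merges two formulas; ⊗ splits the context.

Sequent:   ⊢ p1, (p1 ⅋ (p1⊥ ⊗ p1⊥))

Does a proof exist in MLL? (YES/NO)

Derivation (root first):
[⅋]  ⊢ p1, (p1 ⅋ (p1⊥ ⊗ p1⊥))
  [⊗]  ⊢ p1, p1, (p1⊥ ⊗ p1⊥)
    [Ax]  ⊢ p1, p1⊥
    [Ax]  ⊢ p1, p1⊥

Result: YES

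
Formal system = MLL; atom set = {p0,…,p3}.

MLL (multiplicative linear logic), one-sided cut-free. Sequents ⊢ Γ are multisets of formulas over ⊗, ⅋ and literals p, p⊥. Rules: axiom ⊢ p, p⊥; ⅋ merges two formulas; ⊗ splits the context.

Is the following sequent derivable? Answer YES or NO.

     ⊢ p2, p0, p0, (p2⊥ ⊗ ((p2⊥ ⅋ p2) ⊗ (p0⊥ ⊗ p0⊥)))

Proof tree:
[⊗]  ⊢ p2, p0, p0, (p2⊥ ⊗ ((p2⊥ ⅋ p2) ⊗ (p0⊥ ⊗ p0⊥)))
  [Ax]  ⊢ p2, p2⊥
  [⊗]  ⊢ p0, p0, ((p2⊥ ⅋ p2) ⊗ (p0⊥ ⊗ p0⊥))
    [⅋]  ⊢ (p2⊥ ⅋ p2)
      [Ax]  ⊢ p2, p2⊥
    [⊗]  ⊢ p0, p0, (p0⊥ ⊗ p0⊥)
      [Ax]  ⊢ p0, p0⊥
      [Ax]  ⊢ p0, p0⊥

Result: YES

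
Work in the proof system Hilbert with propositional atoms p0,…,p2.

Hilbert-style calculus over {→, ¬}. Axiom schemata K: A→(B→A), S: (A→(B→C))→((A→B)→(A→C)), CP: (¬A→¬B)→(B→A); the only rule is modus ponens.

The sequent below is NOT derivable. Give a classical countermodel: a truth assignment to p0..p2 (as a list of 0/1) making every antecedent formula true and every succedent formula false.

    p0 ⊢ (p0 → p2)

Search for a countermodel by truth-table:
  v=000: Γ:[p0=F] Δ:[(p0 → p2)=T] refutes=False
  v=001: Γ:[p0=F] Δ:[(p0 → p2)=T] refutes=False
  v=010: Γ:[p0=F] Δ:[(p0 → p2)=T] refutes=False
  v=011: Γ:[p0=F] Δ:[(p0 → p2)=T] refutes=False
  v=100: Γ:[p0=T] Δ:[(p0 → p2)=F] refutes=True  ← countermodel

Result: [1, 0, 0]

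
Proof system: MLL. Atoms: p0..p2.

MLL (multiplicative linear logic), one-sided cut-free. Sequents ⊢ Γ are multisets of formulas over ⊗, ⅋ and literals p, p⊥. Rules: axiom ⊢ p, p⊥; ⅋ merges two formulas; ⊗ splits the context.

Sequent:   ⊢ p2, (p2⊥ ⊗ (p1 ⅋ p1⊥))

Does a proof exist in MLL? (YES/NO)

Proof tree:
[⊗]  ⊢ p2, (p2⊥ ⊗ (p1 ⅋ p1⊥))
  [Ax]  ⊢ p2, p2⊥
  [⅋]  ⊢ (p1 ⅋ p1⊥)
    [Ax]  ⊢ p1, p1⊥

Result: YES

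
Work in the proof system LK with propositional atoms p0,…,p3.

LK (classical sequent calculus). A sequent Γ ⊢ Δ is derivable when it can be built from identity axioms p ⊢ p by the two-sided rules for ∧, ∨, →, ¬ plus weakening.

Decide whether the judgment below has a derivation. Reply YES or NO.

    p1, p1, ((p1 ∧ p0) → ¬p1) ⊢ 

Truth-table refutation:
  v=0000: Γ:[p1=F, p1=F, ((p1 ∧ p0) → ¬p1)=T] Δ:[] refutes=False
  v=0001: Γ:[p1=F, p1=F, ((p1 ∧ p0) → ¬p1)=T] Δ:[] refutes=False
  v=0010: Γ:[p1=F, p1=F, ((p1 ∧ p0) → ¬p1)=T] Δ:[] refutes=False
  v=0011: Γ:[p1=F, p1=F, ((p1 ∧ p0) → ¬p1)=T] Δ:[] refutes=False
  v=0100: Γ:[p1=T, p1=T, ((p1 ∧ p0) → ¬p1)=T] Δ:[] refutes=True  ← countermodel

Result: NO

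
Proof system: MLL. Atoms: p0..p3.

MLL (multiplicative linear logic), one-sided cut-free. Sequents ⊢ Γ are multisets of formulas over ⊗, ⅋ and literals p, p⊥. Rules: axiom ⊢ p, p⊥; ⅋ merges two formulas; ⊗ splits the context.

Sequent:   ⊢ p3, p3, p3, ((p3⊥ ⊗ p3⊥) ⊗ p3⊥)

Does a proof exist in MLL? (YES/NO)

Derivation trace:
[⊗]  ⊢ p3, p3, p3, ((p3⊥ ⊗ p3⊥) ⊗ p3⊥)
  [⊗]  ⊢ p3, p3, (p3⊥ ⊗ p3⊥)
    [Ax]  ⊢ p3, p3⊥
    [Ax]  ⊢ p3, p3⊥
  [Ax]  ⊢ p3, p3⊥

Result: YES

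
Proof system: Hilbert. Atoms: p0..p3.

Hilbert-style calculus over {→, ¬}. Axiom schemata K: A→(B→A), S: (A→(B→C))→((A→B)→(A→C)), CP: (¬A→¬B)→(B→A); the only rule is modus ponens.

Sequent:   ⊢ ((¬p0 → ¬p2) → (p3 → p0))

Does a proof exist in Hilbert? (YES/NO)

Enumerate valuations to refute Γ ⊢ Δ:
  v=0000: Γ:[] Δ:[((¬p0 → ¬p2) → (p3 → p0))=T] refutes=False
  v=0001: Γ:[] Δ:[((¬p0 → ¬p2) → (p3 → p0))=F] refutes=True  ← countermodel

Result: NO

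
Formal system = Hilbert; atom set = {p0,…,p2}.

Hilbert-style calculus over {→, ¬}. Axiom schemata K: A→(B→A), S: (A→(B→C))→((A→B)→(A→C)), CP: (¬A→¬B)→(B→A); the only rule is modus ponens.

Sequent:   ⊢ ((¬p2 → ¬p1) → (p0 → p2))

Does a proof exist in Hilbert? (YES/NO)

Search for a countermodel by truth-table:
  v=000: Γ:[] Δ:[((¬p2 → ¬p1) → (p0 → p2))=T] refutes=False
  v=001: Γ:[] Δ:[((¬p2 → ¬p1) → (p0 → p2))=T] refutes=False
  v=010: Γ:[] Δ:[((¬p2 → ¬p1) → (p0 → p2))=T] refutes=False
  v=011: Γ:[] Δ:[((¬p2 → ¬p1) → (p0 → p2))=T] refutes=False
  v=100: Γ:[] Δ:[((¬p2 → ¬p1) → (p0 → p2))=F] refutes=True  ← countermodel

Result: NO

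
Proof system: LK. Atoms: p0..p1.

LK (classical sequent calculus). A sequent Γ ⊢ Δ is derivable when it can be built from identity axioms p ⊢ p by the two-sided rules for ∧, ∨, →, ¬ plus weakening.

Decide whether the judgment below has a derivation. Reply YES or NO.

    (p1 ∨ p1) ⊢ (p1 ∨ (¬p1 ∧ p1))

Derivation trace:
[∨R] (p1 ∨ p1) ⊢ (p1 ∨ (¬p1 ∧ p1))
  [∧R] (p1 ∨ p1) ⊢ p1, (¬p1 ∧ p1)
    [¬R]  ⊢ p1, ¬p1
      [Ax] p1 ⊢ p1
    [∨L] (p1 ∨ p1) ⊢ p1
      [Ax] p1 ⊢ p1
      [Ax] p1 ⊢ p1

Result: YES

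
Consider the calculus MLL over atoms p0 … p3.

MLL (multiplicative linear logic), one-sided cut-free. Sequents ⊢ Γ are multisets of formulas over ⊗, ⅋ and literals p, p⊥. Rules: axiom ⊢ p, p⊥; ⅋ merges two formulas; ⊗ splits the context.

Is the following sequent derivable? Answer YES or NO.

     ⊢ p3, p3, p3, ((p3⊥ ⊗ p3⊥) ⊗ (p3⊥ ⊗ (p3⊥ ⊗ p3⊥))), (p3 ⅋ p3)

Proof tree:
[⅋]  ⊢ p3, p3, p3, ((p3⊥ ⊗ p3⊥) ⊗ (p3⊥ ⊗ (p3⊥ ⊗ p3⊥))), (p3 ⅋ p3)
  [⊗]  ⊢ p3, p3, p3, p3, p3, ((p3⊥ ⊗ p3⊥) ⊗ (p3⊥ ⊗ (p3⊥ ⊗ p3⊥)))
    [⊗]  ⊢ p3, p3, (p3⊥ ⊗ p3⊥)
      [Ax]  ⊢ p3, p3⊥
      [Ax]  ⊢ p3, p3⊥
    [⊗]  ⊢ p3, p3, p3, (p3⊥ ⊗ (p3⊥ ⊗ p3⊥))
      [Ax]  ⊢ p3, p3⊥
      [⊗]  ⊢ p3, p3, (p3⊥ ⊗ p3⊥)
        [Ax]  ⊢ p3, p3⊥
        [Ax]  ⊢ p3, p3⊥

Result: YES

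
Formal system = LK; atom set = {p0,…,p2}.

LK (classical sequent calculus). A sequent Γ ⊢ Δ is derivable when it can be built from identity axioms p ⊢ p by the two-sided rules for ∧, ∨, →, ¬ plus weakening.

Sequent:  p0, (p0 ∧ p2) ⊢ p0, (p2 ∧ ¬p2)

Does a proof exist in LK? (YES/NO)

Proof tree:
[∧R] p0, (p0 ∧ p2) ⊢ p0, (p2 ∧ ¬p2)
  [∧L] (p0 ∧ p2) ⊢ p0, p2
    [WR] p0, p2 ⊢ p0, p2
      [WL] p0, p2 ⊢ p0
        [Ax] p0 ⊢ p0
  [¬R] p0 ⊢ p0, ¬p2
    [WL] p0, p2 ⊢ p0
      [Ax] p0 ⊢ p0

Result: YES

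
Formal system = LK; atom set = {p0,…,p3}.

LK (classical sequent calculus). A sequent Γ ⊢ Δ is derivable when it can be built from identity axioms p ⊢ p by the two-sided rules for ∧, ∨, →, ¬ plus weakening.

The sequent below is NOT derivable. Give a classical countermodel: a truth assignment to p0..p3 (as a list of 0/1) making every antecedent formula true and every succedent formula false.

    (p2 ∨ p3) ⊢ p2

Truth-table refutation:
  v=0000: Γ:[(p2 ∨ p3)=F] Δ:[p2=F] refutes=False
  v=0001: Γ:[(p2 ∨ p3)=T] Δ:[p2=F] refutes=True  ← countermodel

Result: [0, 0, 0, 1]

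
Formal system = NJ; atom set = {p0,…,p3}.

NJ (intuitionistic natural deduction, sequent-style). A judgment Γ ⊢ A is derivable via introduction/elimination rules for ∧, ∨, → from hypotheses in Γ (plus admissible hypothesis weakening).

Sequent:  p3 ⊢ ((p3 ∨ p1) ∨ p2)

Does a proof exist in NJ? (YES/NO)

Derivation (root first):
[∨I₁] p3 ⊢ ((p3 ∨ p1) ∨ p2)
  [∨I₁] p3 ⊢ (p3 ∨ p1)
    [Ax] p3 ⊢ p3

Result: YES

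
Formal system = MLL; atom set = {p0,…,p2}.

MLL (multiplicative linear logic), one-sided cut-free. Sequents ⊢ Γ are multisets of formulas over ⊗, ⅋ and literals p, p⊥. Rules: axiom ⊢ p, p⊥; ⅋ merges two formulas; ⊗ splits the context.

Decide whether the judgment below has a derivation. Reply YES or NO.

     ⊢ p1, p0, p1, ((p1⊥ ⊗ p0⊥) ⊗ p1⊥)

Derivation (root first):
[⊗]  ⊢ p1, p0, p1, ((p1⊥ ⊗ p0⊥) ⊗ p1⊥)
  [⊗]  ⊢ p1, p0, (p1⊥ ⊗ p0⊥)
    [Ax]  ⊢ p1, p1⊥
    [Ax]  ⊢ p0, p0⊥
  [Ax]  ⊢ p1, p1⊥

Result: YES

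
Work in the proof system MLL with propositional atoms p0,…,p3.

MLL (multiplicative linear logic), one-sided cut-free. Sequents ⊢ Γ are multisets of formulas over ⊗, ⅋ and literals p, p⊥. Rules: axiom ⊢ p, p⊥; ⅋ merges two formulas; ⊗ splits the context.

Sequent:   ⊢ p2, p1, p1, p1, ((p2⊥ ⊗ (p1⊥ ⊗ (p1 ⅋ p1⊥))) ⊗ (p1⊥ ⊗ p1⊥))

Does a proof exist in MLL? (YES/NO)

Derivation (root first):
[⊗]  ⊢ p2, p1, p1, p1, ((p2⊥ ⊗ (p1⊥ ⊗ (p1 ⅋ p1⊥))) ⊗ (p1⊥ ⊗ p1⊥))
  [⊗]  ⊢ p2, p1, (p2⊥ ⊗ (p1⊥ ⊗ (p1 ⅋ p1⊥)))
    [Ax]  ⊢ p2, p2⊥
    [⊗]  ⊢ p1, (p1⊥ ⊗ (p1 ⅋ p1⊥))
      [Ax]  ⊢ p1, p1⊥
      [⅋]  ⊢ (p1 ⅋ p1⊥)
        [Ax]  ⊢ p1, p1⊥
  [⊗]  ⊢ p1, p1, (p1⊥ ⊗ p1⊥)
    [Ax]  ⊢ p1, p1⊥
    [Ax]  ⊢ p1, p1⊥

Result: YES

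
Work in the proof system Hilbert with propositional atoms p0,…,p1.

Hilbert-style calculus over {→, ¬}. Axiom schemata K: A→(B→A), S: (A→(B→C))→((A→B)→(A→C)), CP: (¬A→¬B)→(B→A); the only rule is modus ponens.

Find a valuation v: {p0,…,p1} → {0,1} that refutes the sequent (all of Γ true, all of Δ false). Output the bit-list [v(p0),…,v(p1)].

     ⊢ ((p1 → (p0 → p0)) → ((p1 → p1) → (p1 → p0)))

Truth-table refutation:
  v=00: Γ:[] Δ:[((p1 → (p0 → p0)) → ((p1 → p1) → (p1 → p0)))=T] refutes=False
  v=01: Γ:[] Δ:[((p1 → (p0 → p0)) → ((p1 → p1) → (p1 → p0)))=F] refutes=True  ← countermodel

Result: [0, 1]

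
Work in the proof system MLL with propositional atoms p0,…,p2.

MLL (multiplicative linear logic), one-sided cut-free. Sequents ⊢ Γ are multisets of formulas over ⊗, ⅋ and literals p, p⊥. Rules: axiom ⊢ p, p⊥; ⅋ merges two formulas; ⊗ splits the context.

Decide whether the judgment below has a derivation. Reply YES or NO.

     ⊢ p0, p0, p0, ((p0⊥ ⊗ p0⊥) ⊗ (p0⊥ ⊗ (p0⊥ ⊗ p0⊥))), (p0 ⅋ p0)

Derivation (root first):
[⅋]  ⊢ p0, p0, p0, ((p0⊥ ⊗ p0⊥) ⊗ (p0⊥ ⊗ (p0⊥ ⊗ p0⊥))), (p0 ⅋ p0)
  [⊗]  ⊢ p0, p0, p0, p0, p0, ((p0⊥ ⊗ p0⊥) ⊗ (p0⊥ ⊗ (p0⊥ ⊗ p0⊥)))
    [⊗]  ⊢ p0, p0, (p0⊥ ⊗ p0⊥)
      [Ax]  ⊢ p0, p0⊥
      [Ax]  ⊢ p0, p0⊥
    [⊗]  ⊢ p0, p0, p0, (p0⊥ ⊗ (p0⊥ ⊗ p0⊥))
      [Ax]  ⊢ p0, p0⊥
      [⊗]  ⊢ p0, p0, (p0⊥ ⊗ p0⊥)
        [Ax]  ⊢ p0, p0⊥
        [Ax]  ⊢ p0, p0⊥

Result: YES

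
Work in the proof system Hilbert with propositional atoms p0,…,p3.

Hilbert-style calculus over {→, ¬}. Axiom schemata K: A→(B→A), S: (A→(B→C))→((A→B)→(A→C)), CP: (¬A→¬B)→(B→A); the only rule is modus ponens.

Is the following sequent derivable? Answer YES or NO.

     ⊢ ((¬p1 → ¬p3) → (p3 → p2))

Enumerate valuations to refute Γ ⊢ Δ:
  v=0000: Γ:[] Δ:[((¬p1 → ¬p3) → (p3 → p2))=T] refutes=False
  v=0001: Γ:[] Δ:[((¬p1 → ¬p3) → (p3 → p2))=T] refutes=False
  v=0010: Γ:[] Δ:[((¬p1 → ¬p3) → (p3 → p2))=T] refutes=False
  v=0011: Γ:[] Δ:[((¬p1 → ¬p3) → (p3 → p2))=T] refutes=False
  v=0100: Γ:[] Δ:[((¬p1 → ¬p3) → (p3 → p2))=T] refutes=False
  v=0101: Γ:[] Δ:[((¬p1 → ¬p3) → (p3 → p2))=F] refutes=True  ← countermodel

Result: NO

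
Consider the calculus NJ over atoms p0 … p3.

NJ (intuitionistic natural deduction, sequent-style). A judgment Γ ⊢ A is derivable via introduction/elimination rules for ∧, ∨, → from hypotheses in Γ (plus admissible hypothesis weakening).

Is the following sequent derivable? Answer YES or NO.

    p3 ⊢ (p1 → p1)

Proof tree:
[Wk] p3 ⊢ (p1 → p1)
  [→I]  ⊢ (p1 → p1)
    [Ax] p1 ⊢ p1

Result: YES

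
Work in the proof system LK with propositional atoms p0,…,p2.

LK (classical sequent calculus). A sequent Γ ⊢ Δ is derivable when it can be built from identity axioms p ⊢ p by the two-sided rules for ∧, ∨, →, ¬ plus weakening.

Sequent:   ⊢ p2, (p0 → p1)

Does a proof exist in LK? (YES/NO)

Truth-table refutation:
  v=000: Γ:[] Δ:[p2=F, (p0 → p1)=T] refutes=False
  v=001: Γ:[] Δ:[p2=T, (p0 → p1)=T] refutes=False
  v=010: Γ:[] Δ:[p2=F, (p0 → p1)=T] refutes=False
  v=011: Γ:[] Δ:[p2=T, (p0 → p1)=T] refutes=False
  v=100: Γ:[] Δ:[p2=F, (p0 → p1)=F] refutes=True  ← countermodel

Result: NO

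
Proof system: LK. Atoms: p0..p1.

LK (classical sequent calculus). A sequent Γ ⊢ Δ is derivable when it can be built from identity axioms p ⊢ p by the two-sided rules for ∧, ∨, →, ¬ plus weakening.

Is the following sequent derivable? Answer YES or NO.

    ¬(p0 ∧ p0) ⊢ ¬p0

Derivation trace:
[¬R] ¬(p0 ∧ p0) ⊢ ¬p0
  [¬L] p0, ¬(p0 ∧ p0) ⊢ 
    [∧R] p0 ⊢ (p0 ∧ p0)
      [Ax] p0 ⊢ p0
      [Ax] p0 ⊢ p0

Result: YES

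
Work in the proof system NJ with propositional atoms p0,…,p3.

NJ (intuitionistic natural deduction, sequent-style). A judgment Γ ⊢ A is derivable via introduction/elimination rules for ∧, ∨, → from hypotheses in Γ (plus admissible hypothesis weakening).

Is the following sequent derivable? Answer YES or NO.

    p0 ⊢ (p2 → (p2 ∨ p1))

Proof tree:
[→I] p0 ⊢ (p2 → (p2 ∨ p1))
  [Wk] p2, p0 ⊢ (p2 ∨ p1)
    [∨I₁] p2 ⊢ (p2 ∨ p1)
      [Ax] p2 ⊢ p2

Result: YES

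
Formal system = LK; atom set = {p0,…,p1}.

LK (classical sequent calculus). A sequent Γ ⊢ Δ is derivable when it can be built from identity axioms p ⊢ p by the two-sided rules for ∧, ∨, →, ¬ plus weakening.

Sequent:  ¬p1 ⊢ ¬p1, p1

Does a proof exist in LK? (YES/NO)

Derivation trace:
[WR] ¬p1 ⊢ ¬p1, p1
  [¬L] ¬p1 ⊢ ¬p1
    [¬R]  ⊢ p1, ¬p1
      [Ax] p1 ⊢ p1

Result: YES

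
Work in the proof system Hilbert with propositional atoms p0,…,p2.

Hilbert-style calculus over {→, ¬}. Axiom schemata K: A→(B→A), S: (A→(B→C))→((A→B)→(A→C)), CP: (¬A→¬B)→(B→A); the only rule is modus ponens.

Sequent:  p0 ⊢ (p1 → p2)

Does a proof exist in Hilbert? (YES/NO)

Search for a countermodel by truth-table:
  v=000: Γ:[p0=F] Δ:[(p1 → p2)=T] refutes=False
  v=001: Γ:[p0=F] Δ:[(p1 → p2)=T] refutes=False
  v=010: Γ:[p0=F] Δ:[(p1 → p2)=F] refutes=False
  v=011: Γ:[p0=F] Δ:[(p1 → p2)=T] refutes=False
  v=100: Γ:[p0=T] Δ:[(p1 → p2)=T] refutes=False
  v=101: Γ:[p0=T] Δ:[(p1 → p2)=T] refutes=False
  v=110: Γ:[p0=T] Δ:[(p1 → p2)=F] refutes=True  ← countermodel

Result: NO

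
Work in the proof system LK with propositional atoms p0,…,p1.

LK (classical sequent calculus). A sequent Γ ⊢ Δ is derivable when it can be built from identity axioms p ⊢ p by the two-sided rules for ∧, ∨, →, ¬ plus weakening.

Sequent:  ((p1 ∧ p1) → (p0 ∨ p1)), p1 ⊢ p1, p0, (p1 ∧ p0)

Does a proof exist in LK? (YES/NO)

Proof tree:
[∧R] ((p1 ∧ p1) → (p0 ∨ p1)), p1 ⊢ p1, p0, (p1 ∧ p0)
  [WR] p1, ((p1 ∧ p1) → (p0 ∨ p1)) ⊢ p1, p0, p1
    [→L] p1, ((p1 ∧ p1) → (p0 ∨ p1)) ⊢ p1, p0
      [∧R] p1 ⊢ (p1 ∧ p1)
        [Ax] p1 ⊢ p1
        [Ax] p1 ⊢ p1
      [∨L] (p0 ∨ p1) ⊢ p1, p0
        [Ax] p0 ⊢ p0
        [Ax] p1 ⊢ p1
  [→L] p1, ((p1 ∧ p1) → (p0 ∨ p1)) ⊢ p1, p0
    [∧R] p1 ⊢ (p1 ∧ p1)
      [Ax] p1 ⊢ p1
      [Ax] p1 ⊢ p1
    [∨L] (p0 ∨ p1) ⊢ p1, p0
      [Ax] p0 ⊢ p0
      [Ax] p1 ⊢ p1

Result: YES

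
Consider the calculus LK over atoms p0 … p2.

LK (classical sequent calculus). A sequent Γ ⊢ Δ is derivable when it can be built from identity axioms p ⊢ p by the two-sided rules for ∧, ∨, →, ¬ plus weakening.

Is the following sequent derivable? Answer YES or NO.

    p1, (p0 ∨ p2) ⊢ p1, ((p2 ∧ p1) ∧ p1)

Derivation trace:
[∨L] p1, (p0 ∨ p2) ⊢ p1, ((p2 ∧ p1) ∧ p1)
  [WL] p1, p0 ⊢ p1
    [Ax] p1 ⊢ p1
  [∧R] p1, p2 ⊢ ((p2 ∧ p1) ∧ p1)
    [∧R] p1, p2 ⊢ (p2 ∧ p1)
      [Ax] p2 ⊢ p2
      [Ax] p1 ⊢ p1
    [Ax] p1 ⊢ p1

Result: YES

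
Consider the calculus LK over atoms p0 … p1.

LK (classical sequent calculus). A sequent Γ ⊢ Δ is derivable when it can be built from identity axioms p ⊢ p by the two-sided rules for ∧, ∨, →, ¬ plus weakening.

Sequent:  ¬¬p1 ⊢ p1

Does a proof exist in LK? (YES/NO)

Proof tree:
[¬L] ¬¬p1 ⊢ p1
  [¬R]  ⊢ p1, ¬p1
    [Ax] p1 ⊢ p1

Result: YES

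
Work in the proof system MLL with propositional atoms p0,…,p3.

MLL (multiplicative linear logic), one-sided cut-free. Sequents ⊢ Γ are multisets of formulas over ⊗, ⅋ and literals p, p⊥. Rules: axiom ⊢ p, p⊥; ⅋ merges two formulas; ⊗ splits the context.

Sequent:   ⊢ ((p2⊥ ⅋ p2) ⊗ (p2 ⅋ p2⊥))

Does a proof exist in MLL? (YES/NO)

Derivation trace:
[⊗]  ⊢ ((p2⊥ ⅋ p2) ⊗ (p2 ⅋ p2⊥))
  [⅋]  ⊢ (p2⊥ ⅋ p2)
    [Ax]  ⊢ p2, p2⊥
  [⅋]  ⊢ (p2 ⅋ p2⊥)
    [Ax]  ⊢ p2, p2⊥

Result: YES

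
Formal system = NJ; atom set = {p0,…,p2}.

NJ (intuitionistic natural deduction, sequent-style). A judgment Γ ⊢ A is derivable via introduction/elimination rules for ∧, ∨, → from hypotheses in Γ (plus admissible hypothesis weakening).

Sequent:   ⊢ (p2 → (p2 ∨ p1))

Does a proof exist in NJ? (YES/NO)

Derivation trace:
[→I]  ⊢ (p2 → (p2 ∨ p1))
  [∨I₁] p2 ⊢ (p2 ∨ p1)
    [Ax] p2 ⊢ p2

Result: YES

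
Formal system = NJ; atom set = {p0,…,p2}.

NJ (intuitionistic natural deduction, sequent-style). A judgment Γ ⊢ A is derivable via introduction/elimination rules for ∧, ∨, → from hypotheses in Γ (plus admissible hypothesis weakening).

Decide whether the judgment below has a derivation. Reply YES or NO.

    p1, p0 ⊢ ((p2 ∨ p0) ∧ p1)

Proof tree:
[∧I] p1, p0 ⊢ ((p2 ∨ p0) ∧ p1)
  [∨I₂] p0 ⊢ (p2 ∨ p0)
    [Ax] p0 ⊢ p0
  [Ax] p1 ⊢ p1

Result: YES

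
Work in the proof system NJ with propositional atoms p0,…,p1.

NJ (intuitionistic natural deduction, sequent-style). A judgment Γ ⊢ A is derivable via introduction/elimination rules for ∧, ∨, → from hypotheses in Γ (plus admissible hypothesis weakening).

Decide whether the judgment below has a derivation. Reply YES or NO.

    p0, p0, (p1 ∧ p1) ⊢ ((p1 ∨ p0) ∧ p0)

Derivation (root first):
[Wk] p0, p0, (p1 ∧ p1) ⊢ ((p1 ∨ p0) ∧ p0)
  [Wk] p0, p0 ⊢ ((p1 ∨ p0) ∧ p0)
    [∧I] p0 ⊢ ((p1 ∨ p0) ∧ p0)
      [∨I₂] p0 ⊢ (p1 ∨ p0)
        [Ax] p0 ⊢ p0
      [Ax] p0 ⊢ p0

Result: YES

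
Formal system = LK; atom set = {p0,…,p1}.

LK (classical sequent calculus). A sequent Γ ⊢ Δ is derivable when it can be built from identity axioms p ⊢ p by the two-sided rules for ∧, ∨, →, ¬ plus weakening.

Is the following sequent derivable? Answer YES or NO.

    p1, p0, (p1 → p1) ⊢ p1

Derivation trace:
[→L] p1, p0, (p1 → p1) ⊢ p1
  [Ax] p1 ⊢ p1
  [WL] p1, p0, p1 ⊢ p1
    [WL] p1, p0 ⊢ p1
      [Ax] p1 ⊢ p1

Result: YES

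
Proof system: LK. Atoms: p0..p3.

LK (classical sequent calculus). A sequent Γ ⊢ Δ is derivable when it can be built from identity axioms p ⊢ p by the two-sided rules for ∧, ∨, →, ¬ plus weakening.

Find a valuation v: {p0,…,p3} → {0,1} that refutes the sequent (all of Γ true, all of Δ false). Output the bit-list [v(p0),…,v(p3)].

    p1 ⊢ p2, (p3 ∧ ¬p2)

Search for a countermodel by truth-table:
  v=0000: Γ:[p1=F] Δ:[p2=F, (p3 ∧ ¬p2)=F] refutes=False
  v=0001: Γ:[p1=F] Δ:[p2=F, (p3 ∧ ¬p2)=T] refutes=False
  v=0010: Γ:[p1=F] Δ:[p2=T, (p3 ∧ ¬p2)=F] refutes=False
  v=0011: Γ:[p1=F] Δ:[p2=T, (p3 ∧ ¬p2)=F] refutes=False
  v=0100: Γ:[p1=T] Δ:[p2=F, (p3 ∧ ¬p2)=F] refutes=True  ← countermodel

Result: [0, 1, 0, 0]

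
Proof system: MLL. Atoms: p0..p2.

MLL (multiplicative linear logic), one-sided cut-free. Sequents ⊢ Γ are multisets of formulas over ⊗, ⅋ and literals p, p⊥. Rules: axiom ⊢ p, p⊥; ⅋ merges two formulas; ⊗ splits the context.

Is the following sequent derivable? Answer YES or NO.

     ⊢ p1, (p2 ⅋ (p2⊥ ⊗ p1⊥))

Derivation trace:
[⅋]  ⊢ p1, (p2 ⅋ (p2⊥ ⊗ p1⊥))
  [⊗]  ⊢ p2, p1, (p2⊥ ⊗ p1⊥)
    [Ax]  ⊢ p2, p2⊥
    [Ax]  ⊢ p1, p1⊥

Result: YES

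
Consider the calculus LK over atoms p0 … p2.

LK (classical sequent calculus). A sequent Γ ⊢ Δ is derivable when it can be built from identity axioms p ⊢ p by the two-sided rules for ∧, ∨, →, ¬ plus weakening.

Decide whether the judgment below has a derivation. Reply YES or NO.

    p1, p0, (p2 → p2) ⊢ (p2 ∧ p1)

Search for a countermodel by truth-table:
  v=000: Γ:[p1=F, p0=F, (p2 → p2)=T] Δ:[(p2 ∧ p1)=F] refutes=False
  v=001: Γ:[p1=F, p0=F, (p2 → p2)=T] Δ:[(p2 ∧ p1)=F] refutes=False
  v=010: Γ:[p1=T, p0=F, (p2 → p2)=T] Δ:[(p2 ∧ p1)=F] refutes=False
  v=011: Γ:[p1=T, p0=F, (p2 → p2)=T] Δ:[(p2 ∧ p1)=T] refutes=False
  v=100: Γ:[p1=F, p0=T, (p2 → p2)=T] Δ:[(p2 ∧ p1)=F] refutes=False
  v=101: Γ:[p1=F, p0=T, (p2 → p2)=T] Δ:[(p2 ∧ p1)=F] refutes=False
  v=110: Γ:[p1=T, p0=T, (p2 → p2)=T] Δ:[(p2 ∧ p1)=F] refutes=True  ← countermodel

Result: NO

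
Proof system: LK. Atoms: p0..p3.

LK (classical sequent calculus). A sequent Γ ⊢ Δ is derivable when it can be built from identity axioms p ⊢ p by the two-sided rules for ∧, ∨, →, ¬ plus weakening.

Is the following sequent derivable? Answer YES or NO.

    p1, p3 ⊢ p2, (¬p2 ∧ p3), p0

Derivation (root first):
[WR] p1, p3 ⊢ p2, (¬p2 ∧ p3), p0
  [∧R] p1, p3 ⊢ p2, (¬p2 ∧ p3)
    [¬R]  ⊢ p2, ¬p2
      [Ax] p2 ⊢ p2
    [WL] p3, p1 ⊢ p3
      [Ax] p3 ⊢ p3

Result: YES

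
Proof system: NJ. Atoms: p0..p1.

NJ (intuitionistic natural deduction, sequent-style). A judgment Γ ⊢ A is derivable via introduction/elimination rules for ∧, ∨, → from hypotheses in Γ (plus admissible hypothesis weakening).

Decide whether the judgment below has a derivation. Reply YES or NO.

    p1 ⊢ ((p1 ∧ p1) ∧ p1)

Derivation (root first):
[∧I] p1 ⊢ ((p1 ∧ p1) ∧ p1)
  [∧I] p1 ⊢ (p1 ∧ p1)
    [Ax] p1 ⊢ p1
    [Ax] p1 ⊢ p1
  [Ax] p1 ⊢ p1

Result: YES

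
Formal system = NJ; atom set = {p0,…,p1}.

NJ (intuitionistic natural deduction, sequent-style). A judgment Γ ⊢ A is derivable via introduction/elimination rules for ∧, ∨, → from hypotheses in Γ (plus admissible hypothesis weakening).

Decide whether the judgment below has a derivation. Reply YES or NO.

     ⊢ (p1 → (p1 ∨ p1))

Derivation trace:
[→I]  ⊢ (p1 → (p1 ∨ p1))
  [∨I₁] p1 ⊢ (p1 ∨ p1)
    [Ax] p1 ⊢ p1

Result: YES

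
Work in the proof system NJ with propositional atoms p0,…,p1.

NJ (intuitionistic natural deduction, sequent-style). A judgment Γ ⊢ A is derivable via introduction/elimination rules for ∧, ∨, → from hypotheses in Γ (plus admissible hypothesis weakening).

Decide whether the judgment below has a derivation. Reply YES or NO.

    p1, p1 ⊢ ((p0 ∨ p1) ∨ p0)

Derivation trace:
[Wk] p1, p1 ⊢ ((p0 ∨ p1) ∨ p0)
  [∨I₁] p1 ⊢ ((p0 ∨ p1) ∨ p0)
    [∨I₂] p1 ⊢ (p0 ∨ p1)
      [Ax] p1 ⊢ p1

Result: YES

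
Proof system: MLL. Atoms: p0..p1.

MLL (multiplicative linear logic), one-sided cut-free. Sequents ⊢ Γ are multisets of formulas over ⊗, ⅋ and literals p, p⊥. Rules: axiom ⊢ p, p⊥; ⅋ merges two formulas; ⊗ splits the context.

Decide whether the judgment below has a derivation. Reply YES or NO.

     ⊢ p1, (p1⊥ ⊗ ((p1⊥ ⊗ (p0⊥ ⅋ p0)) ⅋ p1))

Derivation trace:
[⊗]  ⊢ p1, (p1⊥ ⊗ ((p1⊥ ⊗ (p0⊥ ⅋ p0)) ⅋ p1))
  [Ax]  ⊢ p1, p1⊥
  [⅋]  ⊢ ((p1⊥ ⊗ (p0⊥ ⅋ p0)) ⅋ p1)
    [⊗]  ⊢ p1, (p1⊥ ⊗ (p0⊥ ⅋ p0))
      [Ax]  ⊢ p1, p1⊥
      [⅋]  ⊢ (p0⊥ ⅋ p0)
        [Ax]  ⊢ p0, p0⊥

Result: YES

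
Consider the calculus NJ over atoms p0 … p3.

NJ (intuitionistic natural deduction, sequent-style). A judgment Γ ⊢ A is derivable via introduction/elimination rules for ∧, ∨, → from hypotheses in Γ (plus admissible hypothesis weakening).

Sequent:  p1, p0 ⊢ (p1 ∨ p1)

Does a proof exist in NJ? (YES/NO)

Derivation trace:
[Wk] p1, p0 ⊢ (p1 ∨ p1)
  [∨I₁] p1 ⊢ (p1 ∨ p1)
    [Ax] p1 ⊢ p1

Result: YES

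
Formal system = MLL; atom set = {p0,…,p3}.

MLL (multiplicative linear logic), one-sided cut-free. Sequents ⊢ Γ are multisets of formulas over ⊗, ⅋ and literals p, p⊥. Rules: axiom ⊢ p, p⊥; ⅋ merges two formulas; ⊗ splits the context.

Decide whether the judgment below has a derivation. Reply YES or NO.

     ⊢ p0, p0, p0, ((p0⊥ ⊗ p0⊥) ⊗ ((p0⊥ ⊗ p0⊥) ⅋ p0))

Derivation trace:
[⊗]  ⊢ p0, p0, p0, ((p0⊥ ⊗ p0⊥) ⊗ ((p0⊥ ⊗ p0⊥) ⅋ p0))
  [⊗]  ⊢ p0, p0, (p0⊥ ⊗ p0⊥)
    [Ax]  ⊢ p0, p0⊥
    [Ax]  ⊢ p0, p0⊥
  [⅋]  ⊢ p0, ((p0⊥ ⊗ p0⊥) ⅋ p0)
    [⊗]  ⊢ p0, p0, (p0⊥ ⊗ p0⊥)
      [Ax]  ⊢ p0, p0⊥
      [Ax]  ⊢ p0, p0⊥

Result: YES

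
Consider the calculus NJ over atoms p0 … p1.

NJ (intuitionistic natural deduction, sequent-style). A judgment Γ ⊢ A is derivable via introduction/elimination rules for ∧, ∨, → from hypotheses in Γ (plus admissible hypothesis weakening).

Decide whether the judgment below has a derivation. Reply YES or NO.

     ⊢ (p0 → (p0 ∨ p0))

Derivation (root first):
[→I]  ⊢ (p0 → (p0 ∨ p0))
  [∨I₂] p0 ⊢ (p0 ∨ p0)
    [Ax] p0 ⊢ p0

Result: YES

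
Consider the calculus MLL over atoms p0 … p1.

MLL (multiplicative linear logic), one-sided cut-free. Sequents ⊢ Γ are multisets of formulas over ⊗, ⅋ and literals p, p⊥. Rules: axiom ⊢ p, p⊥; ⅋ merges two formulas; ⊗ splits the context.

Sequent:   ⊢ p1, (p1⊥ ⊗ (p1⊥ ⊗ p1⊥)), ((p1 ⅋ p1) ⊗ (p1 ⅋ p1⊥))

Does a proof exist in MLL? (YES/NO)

Derivation trace:
[⊗]  ⊢ p1, (p1⊥ ⊗ (p1⊥ ⊗ p1⊥)), ((p1 ⅋ p1) ⊗ (p1 ⅋ p1⊥))
  [⅋]  ⊢ p1, (p1⊥ ⊗ (p1⊥ ⊗ p1⊥)), (p1 ⅋ p1)
    [⊗]  ⊢ p1, p1, p1, (p1⊥ ⊗ (p1⊥ ⊗ p1⊥))
      [Ax]  ⊢ p1, p1⊥
      [⊗]  ⊢ p1, p1, (p1⊥ ⊗ p1⊥)
        [Ax]  ⊢ p1, p1⊥
        [Ax]  ⊢ p1, p1⊥
  [⅋]  ⊢ (p1 ⅋ p1⊥)
    [Ax]  ⊢ p1, p1⊥

Result: YES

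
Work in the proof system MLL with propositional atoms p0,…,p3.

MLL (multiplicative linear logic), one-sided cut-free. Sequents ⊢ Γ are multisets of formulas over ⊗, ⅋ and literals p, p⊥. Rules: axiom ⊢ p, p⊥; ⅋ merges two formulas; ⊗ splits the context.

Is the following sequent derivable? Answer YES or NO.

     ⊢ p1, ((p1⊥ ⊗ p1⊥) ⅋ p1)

Derivation trace:
[⅋]  ⊢ p1, ((p1⊥ ⊗ p1⊥) ⅋ p1)
  [⊗]  ⊢ p1, p1, (p1⊥ ⊗ p1⊥)
    [Ax]  ⊢ p1, p1⊥
    [Ax]  ⊢ p1, p1⊥

Result: YES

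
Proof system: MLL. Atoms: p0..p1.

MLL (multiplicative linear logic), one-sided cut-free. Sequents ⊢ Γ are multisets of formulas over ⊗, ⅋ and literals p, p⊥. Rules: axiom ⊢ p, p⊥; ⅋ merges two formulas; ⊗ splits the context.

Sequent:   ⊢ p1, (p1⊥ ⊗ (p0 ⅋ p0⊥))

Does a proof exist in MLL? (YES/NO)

Derivation (root first):
[⊗]  ⊢ p1, (p1⊥ ⊗ (p0 ⅋ p0⊥))
  [Ax]  ⊢ p1, p1⊥
  [⅋]  ⊢ (p0 ⅋ p0⊥)
    [Ax]  ⊢ p0, p0⊥

Result: YES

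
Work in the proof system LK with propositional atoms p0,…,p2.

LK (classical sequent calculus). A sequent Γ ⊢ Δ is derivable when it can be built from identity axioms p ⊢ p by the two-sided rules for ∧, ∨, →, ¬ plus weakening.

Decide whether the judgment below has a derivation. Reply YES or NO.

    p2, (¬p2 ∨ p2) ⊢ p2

Derivation trace:
[∨L] p2, (¬p2 ∨ p2) ⊢ p2
  [¬L] p2, ¬p2 ⊢ 
    [Ax] p2 ⊢ p2
  [Ax] p2 ⊢ p2

Result: YES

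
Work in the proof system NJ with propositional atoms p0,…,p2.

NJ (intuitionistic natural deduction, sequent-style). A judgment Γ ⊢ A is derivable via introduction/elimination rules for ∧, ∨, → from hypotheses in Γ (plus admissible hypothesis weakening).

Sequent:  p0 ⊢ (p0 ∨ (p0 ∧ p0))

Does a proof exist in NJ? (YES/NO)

Derivation trace:
[∨I₂] p0 ⊢ (p0 ∨ (p0 ∧ p0))
  [∧I] p0 ⊢ (p0 ∧ p0)
    [Ax] p0 ⊢ p0
    [Ax] p0 ⊢ p0

Result: YES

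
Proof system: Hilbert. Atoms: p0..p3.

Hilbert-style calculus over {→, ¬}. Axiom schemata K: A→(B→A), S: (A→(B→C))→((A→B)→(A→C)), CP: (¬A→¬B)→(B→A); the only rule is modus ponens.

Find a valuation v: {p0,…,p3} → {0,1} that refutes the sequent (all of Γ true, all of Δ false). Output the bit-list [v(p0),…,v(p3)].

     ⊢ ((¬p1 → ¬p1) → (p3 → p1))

Search for a countermodel by truth-table:
  v=0000: Γ:[] Δ:[((¬p1 → ¬p1) → (p3 → p1))=T] refutes=False
  v=0001: Γ:[] Δ:[((¬p1 → ¬p1) → (p3 → p1))=F] refutes=True  ← countermodel

Result: [0, 0, 0, 1]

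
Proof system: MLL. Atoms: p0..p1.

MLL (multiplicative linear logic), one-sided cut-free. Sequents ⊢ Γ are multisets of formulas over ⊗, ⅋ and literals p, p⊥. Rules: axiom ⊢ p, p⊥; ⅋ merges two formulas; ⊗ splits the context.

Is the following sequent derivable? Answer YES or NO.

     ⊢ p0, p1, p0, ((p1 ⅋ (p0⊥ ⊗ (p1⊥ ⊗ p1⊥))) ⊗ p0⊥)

Proof tree:
[⊗]  ⊢ p0, p1, p0, ((p1 ⅋ (p0⊥ ⊗ (p1⊥ ⊗ p1⊥))) ⊗ p0⊥)
  [⅋]  ⊢ p0, p1, (p1 ⅋ (p0⊥ ⊗ (p1⊥ ⊗ p1⊥)))
    [⊗]  ⊢ p0, p1, p1, (p0⊥ ⊗ (p1⊥ ⊗ p1⊥))
      [Ax]  ⊢ p0, p0⊥
      [⊗]  ⊢ p1, p1, (p1⊥ ⊗ p1⊥)
        [Ax]  ⊢ p1, p1⊥
        [Ax]  ⊢ p1, p1⊥
  [Ax]  ⊢ p0, p0⊥

Result: YES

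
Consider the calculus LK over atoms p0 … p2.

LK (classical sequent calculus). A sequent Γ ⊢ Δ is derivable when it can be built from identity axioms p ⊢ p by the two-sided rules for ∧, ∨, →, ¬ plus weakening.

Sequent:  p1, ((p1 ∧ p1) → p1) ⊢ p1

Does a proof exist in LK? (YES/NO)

Proof tree:
[→L] p1, ((p1 ∧ p1) → p1) ⊢ p1
  [∧R] p1 ⊢ (p1 ∧ p1)
    [Ax] p1 ⊢ p1
    [Ax] p1 ⊢ p1
  [Ax] p1 ⊢ p1

Result: YES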